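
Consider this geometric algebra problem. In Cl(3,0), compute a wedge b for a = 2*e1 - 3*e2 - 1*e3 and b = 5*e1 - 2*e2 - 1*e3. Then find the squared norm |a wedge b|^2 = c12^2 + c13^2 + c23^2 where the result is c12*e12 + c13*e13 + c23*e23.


a wedge b = (a1*b2 - a2*b1)*e12 + (a1*b3 - a3*b1)*e13 + (a2*b3 - a3*b2)*e23
e12 coeff: 2*(-2) - (-3)*5 = -4 - (-15) = 11
e13 coeff: 2*(-1) - (-1)*5 = -2 - (-5) = 3
e23 coeff: (-3)*(-1) - (-1)*(-2) = 3 - 2 = 1
|a wedge b|^2 = 11^2 + 3^2 + 1^2
= 121 + 9 + 1
= 131


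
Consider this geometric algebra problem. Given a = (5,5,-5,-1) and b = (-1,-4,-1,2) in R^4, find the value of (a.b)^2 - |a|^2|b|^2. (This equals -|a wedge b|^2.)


a . b = 5*(-1) + 5*(-4) + (-5)*(-1) + (-1)*2
= -5 + (-20) + 5 + (-2) = -22
|a|^2 = 5^2 + 5^2 + (-5)^2 + (-1)^2 = 76
|b|^2 = (-1)^2 + (-4)^2 + (-1)^2 + 2^2 = 22
(a.b)^2 = (-22)^2 = 484
|a|^2 * |b|^2 = 76 * 22 = 1672
Result = 484 - 1672 = -1188


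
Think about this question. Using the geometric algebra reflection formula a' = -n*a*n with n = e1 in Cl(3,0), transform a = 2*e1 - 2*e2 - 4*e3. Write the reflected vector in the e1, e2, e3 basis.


Reflection formula: a' = -n*a*n, with n = e1 (unit vector, n^2 = 1).
For reflection through hyperplane perp to e1:
The component along e1 flips sign, others stay.
a = (2, -2, -4)
a' = (-2, -2, -4)
a' = -2*e1 - 2*e2 - 4*e3


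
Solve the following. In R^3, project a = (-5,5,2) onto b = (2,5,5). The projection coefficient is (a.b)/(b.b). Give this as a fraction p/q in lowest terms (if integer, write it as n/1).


Projection coefficient = (a . b) / (b . b)
a . b = (-5)*2 + 5*5 + 2*5
= -10 + 25 + 10 = 25
b . b = 2^2 + 5^2 + 5^2
= 4 + 25 + 25 = 54
Coefficient = 25/54
In lowest terms: 25/54


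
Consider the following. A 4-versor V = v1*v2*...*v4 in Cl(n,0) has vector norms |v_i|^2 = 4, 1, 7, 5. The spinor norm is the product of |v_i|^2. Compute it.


Spinor norm N(V) = |v1|^2 * |v2|^2 * ... * |v4|^2
= 4 * 1 * 7 * 5
Running product: 4, 4, 28, 140
N(V) = 140


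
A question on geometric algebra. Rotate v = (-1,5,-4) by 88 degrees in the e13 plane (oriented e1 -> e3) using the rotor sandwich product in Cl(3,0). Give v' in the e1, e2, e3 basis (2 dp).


Rotor R = cos(44deg) - sin(44deg)*e13
Rotation angle theta = 2 * 44 = 88 degrees in the e13 plane (e1 -> e3).
The component perpendicular to the plane (e2) is invariant: v'_2 = v2 = 5.00
cos(88deg) = 0.0349, sin(88deg) = 0.9994
v'_1 = v1*cos(theta) - v3*sin(theta) = -1*0.0349 - (-4)*0.9994 = 3.96
v'_3 = v1*sin(theta) + v3*cos(theta) = -1*0.9994 + (-4)*0.0349 = -1.14
v' = 3.96*e1 + 5.00*e2 - 1.14*e3


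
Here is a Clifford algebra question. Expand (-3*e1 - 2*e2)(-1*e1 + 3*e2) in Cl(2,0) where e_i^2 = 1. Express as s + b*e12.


Expand: (-3*e1 - 2*e2)(-1*e1 + 3*e2)
= (-3)*(-1)*e1e1 + (-3)*3*e1e2 + (-2)*(-1)*e2e1 + (-2)*3*e2e2
Using e1^2 = e2^2 = 1, e2e1 = -e1e2:
Scalar part s = (-3)*(-1) + (-2)*3 = 3 + (-6) = -3
Bivector part b = (-3)*3 - (-2)*(-1) = -9 - 2 = -11
uv = -3 - 11*e12


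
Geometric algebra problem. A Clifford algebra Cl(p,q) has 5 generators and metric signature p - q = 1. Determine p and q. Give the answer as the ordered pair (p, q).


We need p + q = 5 and p - q = 1.
Adding: 2p = 5 + 1 = 6, so p = 3.
Then q = 5 - 3 = 2.
(p, q) = (3, 2)


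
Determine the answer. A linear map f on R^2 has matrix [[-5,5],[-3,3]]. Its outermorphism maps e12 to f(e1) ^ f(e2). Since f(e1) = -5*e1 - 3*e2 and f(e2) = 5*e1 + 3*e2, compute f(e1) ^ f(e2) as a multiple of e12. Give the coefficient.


The outermorphism of a linear map f sends e1^e2 to f(e1)^f(e2).
f(e1) = -5*e1 - 3*e2
f(e2) = 5*e1 + 3*e2
f(e1) ^ f(e2) = (-5*e1 - 3*e2) ^ (5*e1 + 3*e2)
= (-5)*3*e12 + (-3)*5*e21
= (-15 - (-15))*e12
= 0*e12
Coefficient = 0


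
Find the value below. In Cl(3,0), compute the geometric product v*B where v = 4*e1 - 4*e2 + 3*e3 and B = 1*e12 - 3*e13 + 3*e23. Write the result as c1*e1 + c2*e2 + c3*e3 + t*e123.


vB has grade-1 (vector) and grade-3 (trivector) parts: vB = (v _| B) + (v ^ B).
Vector part <vB>_1:
  e1: -v2*b12 - v3*b13 = -(-4)*(1) - (3)*(-3) = 13
  e2: v1*b12 - v3*b23 = (4)*(1) - (3)*(3) = -5
  e3: v1*b13 + v2*b23 = (4)*(-3) + (-4)*(3) = -24
Trivector part <vB>_3:
  e123: v1*b23 - v2*b13 + v3*b12 = (4)*(3) - (-4)*(-3) + (3)*(1) = 3
vB = 13*e1 - 5*e2 - 24*e3 + 3*e123


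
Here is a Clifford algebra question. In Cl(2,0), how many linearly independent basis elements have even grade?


Even subalgebra dimension = 2^(n-1)
n = 2 + 0 = 2
2^(2 - 1) = 2^1 = 2
Verification: sum of C(2,k) for even k = 1 + 1 = 2
Result = 2


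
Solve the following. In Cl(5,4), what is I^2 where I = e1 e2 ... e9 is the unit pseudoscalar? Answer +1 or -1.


The pseudoscalar I = e1...e_n (product of all n generators) of Cl(p,q) satisfies I^2 = (-1)^(q + n(n-1)/2).
p = 5, q = 4, n = p + q = 9
n(n-1)/2 = 9 * 8 / 2 = 36
Exponent = q + n(n-1)/2 = 4 + 36 = 40
I^2 = (-1)^40 = +1


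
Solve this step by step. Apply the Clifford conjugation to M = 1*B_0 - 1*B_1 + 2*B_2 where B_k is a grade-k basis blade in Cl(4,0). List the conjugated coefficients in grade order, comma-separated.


Clifford conjugate sign for grade k: (-1)^(k(k+1)/2)
Grade 0: (-1)^(0*1/2) = (-1)^0 = 1, coeff 1 -> 1
Grade 1: (-1)^(1*2/2) = (-1)^1 = -1, coeff -1 -> 1
Grade 2: (-1)^(2*3/2) = (-1)^3 = -1, coeff 2 -> -2
Conjugated coefficients: 1, 1, -2


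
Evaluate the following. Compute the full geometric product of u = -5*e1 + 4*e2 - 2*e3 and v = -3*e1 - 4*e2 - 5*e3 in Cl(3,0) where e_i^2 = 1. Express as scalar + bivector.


In Cl(3,0): e_i^2 = 1, e_ie_j = -e_je_i for i != j.
Scalar part = u . v = (-5)*(-3) + 4*(-4) + (-2)*(-5)
= 15 + (-16) + 10 = 9
e12 coeff = (-5)*(-4) - 4*(-3) = 20 - (-12) = 32
e13 coeff = (-5)*(-5) - (-2)*(-3) = 25 - 6 = 19
e23 coeff = 4*(-5) - (-2)*(-4) = -20 - 8 = -28
uv = 9 + 32*e12 + 19*e13 - 28*e23


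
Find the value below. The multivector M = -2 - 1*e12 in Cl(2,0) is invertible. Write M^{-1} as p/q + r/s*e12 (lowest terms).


M = -2 - 1*e12, where e12^2 = -1.
Since M commutes with its reverse ~M = a - b*e12, M * ~M = a^2 - b^2*e12^2 = a^2 + b^2.
So M^{-1} = ~M / (a^2 + b^2) = (a - b*e12)/(a^2 + b^2).
a^2 + b^2 = 4 + 1 = 5
Scalar part = -2/5 = -2/5
Bivector coeff = 1/5 = 1/5
M^{-1} = -2/5 + 1/5*e12


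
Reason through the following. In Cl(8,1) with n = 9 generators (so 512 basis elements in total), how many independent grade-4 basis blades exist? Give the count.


Number of grade-k basis blades in Cl(p,q) with n = p + q is C(n, k).
n = 8 + 1 = 9
C(9, 4) = 9! / (4! * 5!)
= 362880 / (24 * 120)
= 126


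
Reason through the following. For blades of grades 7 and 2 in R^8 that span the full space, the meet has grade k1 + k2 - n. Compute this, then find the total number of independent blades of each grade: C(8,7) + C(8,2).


Meet grade = grade(A) + grade(B) - n
= 7 + 2 - 8 = 1
C(8,7) = 8
C(8,2) = 28
dim_A + dim_B = 8 + 28 = 36


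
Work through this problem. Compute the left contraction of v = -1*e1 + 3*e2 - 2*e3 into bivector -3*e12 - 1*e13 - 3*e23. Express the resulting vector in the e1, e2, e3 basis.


Left contraction v _| B = <vB>_1 (grade-1 part of the geometric product vB).
Using e1_|e12 = e2, e2_|e12 = -e1, e1_|e13 = e3, e3_|e13 = -e1, e2_|e23 = e3, e3_|e23 = -e2:
e1 coeff: -v2*b12 - v3*b13 = -(3)*(-3) - (-2)*(-1) = 7
e2 coeff: v1*b12 - v3*b23 = (-1)*(-3) - (-2)*(-3) = -3
e3 coeff: v1*b13 + v2*b23 = (-1)*(-1) + (3)*(-3) = -8
v _| B = 7*e1 - 3*e2 - 8*e3


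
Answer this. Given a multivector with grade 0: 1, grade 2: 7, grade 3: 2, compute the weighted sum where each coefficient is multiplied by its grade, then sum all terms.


Grade-weighted sum = sum of grade_k * coefficient_k
0*1 = 0
2*7 = 14
3*2 = 6
Total = 0 + 14 + 6 = 20


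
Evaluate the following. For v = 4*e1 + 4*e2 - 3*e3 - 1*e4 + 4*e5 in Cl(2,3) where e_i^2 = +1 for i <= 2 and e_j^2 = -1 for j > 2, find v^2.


v^2 = sum of c_i^2 * e_i^2
Positive signature terms (e_i^2 = +1): 4^2 + 4^2 = 32
Negative signature terms (e_j^2 = -1): (-3)^2 + (-1)^2 + 4^2 = 26
v^2 = 32 - 26 = 6


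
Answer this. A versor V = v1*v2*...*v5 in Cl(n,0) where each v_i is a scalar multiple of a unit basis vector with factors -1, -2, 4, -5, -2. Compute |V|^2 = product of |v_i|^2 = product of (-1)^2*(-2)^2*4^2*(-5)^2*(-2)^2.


Each vector v_i has |v_i|^2 = s_i^2
Squared scales: (-1)^2 = 1, (-2)^2 = 4, 4^2 = 16, (-5)^2 = 25, (-2)^2 = 4
|V|^2 = 1 * 4 * 16 * 25 * 4
= 6400


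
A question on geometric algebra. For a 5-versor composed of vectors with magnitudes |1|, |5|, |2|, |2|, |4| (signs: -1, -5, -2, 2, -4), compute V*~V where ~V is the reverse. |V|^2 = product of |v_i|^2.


Each vector v_i has |v_i|^2 = s_i^2
Squared scales: (-1)^2 = 1, (-5)^2 = 25, (-2)^2 = 4, 2^2 = 4, (-4)^2 = 16
|V|^2 = 1 * 25 * 4 * 4 * 16
= 6400


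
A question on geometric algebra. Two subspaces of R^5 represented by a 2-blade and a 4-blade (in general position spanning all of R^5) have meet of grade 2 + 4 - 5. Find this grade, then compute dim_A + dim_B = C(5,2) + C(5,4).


Meet grade = grade(A) + grade(B) - n
= 2 + 4 - 5 = 1
C(5,2) = 10
C(5,4) = 5
dim_A + dim_B = 10 + 5 = 15


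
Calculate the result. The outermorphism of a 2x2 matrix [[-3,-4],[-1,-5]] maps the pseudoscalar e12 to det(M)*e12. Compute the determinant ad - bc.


The outermorphism of a linear map f sends e1^e2 to f(e1)^f(e2).
f(e1) = -3*e1 - 1*e2
f(e2) = -4*e1 - 5*e2
f(e1) ^ f(e2) = (-3*e1 - 1*e2) ^ (-4*e1 - 5*e2)
= (-3)*(-5)*e12 + (-1)*(-4)*e21
= (15 - 4)*e12
= 11*e12
Coefficient = 11


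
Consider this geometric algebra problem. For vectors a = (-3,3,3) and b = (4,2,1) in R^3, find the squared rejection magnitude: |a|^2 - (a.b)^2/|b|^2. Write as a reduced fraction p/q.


|a|^2 = (-3)^2 + 3^2 + 3^2 = 27
|b|^2 = 4^2 + 2^2 + 1^2 = 21
a . b = (-3)*4 + 3*2 + 3*1 = -3
(a.b)^2 = (-3)^2 = 9
|rej|^2 = 27 - 9/21
= (567 - 9)/21
= 558/21
In lowest terms: 186/7


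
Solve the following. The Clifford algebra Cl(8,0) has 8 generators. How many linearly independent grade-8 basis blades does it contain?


Number of grade-k basis blades in Cl(p,q) with n = p + q is C(n, k).
n = 8 + 0 = 8
C(8, 8) = 8! / (8! * 0!)
= 40320 / (40320 * 1)
= 1


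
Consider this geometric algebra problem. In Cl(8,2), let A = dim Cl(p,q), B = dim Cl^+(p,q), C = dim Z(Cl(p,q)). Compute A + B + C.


n = 8 + 2 = 10
Total dim = 2^10 = 1024
Even subalgebra dim = 2^9 = 512
n is even, so center dim = 1
Sum = 1024 + 512 + 1 = 1537


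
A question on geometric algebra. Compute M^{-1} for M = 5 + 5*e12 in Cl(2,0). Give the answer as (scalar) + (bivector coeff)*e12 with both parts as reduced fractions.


M = 5 + 5*e12, where e12^2 = -1.
Since M commutes with its reverse ~M = a - b*e12, M * ~M = a^2 - b^2*e12^2 = a^2 + b^2.
So M^{-1} = ~M / (a^2 + b^2) = (a - b*e12)/(a^2 + b^2).
a^2 + b^2 = 25 + 25 = 50
Scalar part = 5/50 = 1/10
Bivector coeff = -5/50 = -1/10
M^{-1} = 1/10 - 1/10*e12


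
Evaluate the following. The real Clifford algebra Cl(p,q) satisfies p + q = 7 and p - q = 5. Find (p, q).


We need p + q = 7 and p - q = 5.
Adding: 2p = 7 + 5 = 12, so p = 6.
Then q = 7 - 6 = 1.
(p, q) = (6, 1)


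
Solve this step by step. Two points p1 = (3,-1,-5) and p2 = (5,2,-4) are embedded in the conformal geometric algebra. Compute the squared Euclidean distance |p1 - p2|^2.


p1 - p2 = (-2, -3, -1)
|p1 - p2|^2 = (-2)^2 + (-3)^2 + (-1)^2
= 4 + 9 + 1
= 14


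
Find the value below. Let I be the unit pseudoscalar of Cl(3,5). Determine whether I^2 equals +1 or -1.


The pseudoscalar I = e1...e_n (product of all n generators) of Cl(p,q) satisfies I^2 = (-1)^(q + n(n-1)/2).
p = 3, q = 5, n = p + q = 8
n(n-1)/2 = 8 * 7 / 2 = 28
Exponent = q + n(n-1)/2 = 5 + 28 = 33
I^2 = (-1)^33 = -1


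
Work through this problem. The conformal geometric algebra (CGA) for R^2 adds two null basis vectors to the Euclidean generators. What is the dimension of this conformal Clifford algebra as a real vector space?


The conformal model of R^2 uses Cl(3,1): the 2 Euclidean generators plus two extra orthogonal generators e+ (e+^2 = +1) and e- (e-^2 = -1), from which the null vectors e0, einf are built.
Number of generators m = 2 + 2 = 4.
dim Cl(p,q) = 2^m = 2^4 = 16


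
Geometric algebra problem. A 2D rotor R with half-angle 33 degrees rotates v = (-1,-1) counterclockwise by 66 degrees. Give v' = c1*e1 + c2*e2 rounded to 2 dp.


Rotor R = cos(33deg) - sin(33deg)*e12
Rotation angle theta = 2 * 33 = 66 degrees
v' = R*v*~R rotates v by theta.
cos(66deg) = 0.4067, sin(66deg) = 0.9135
v'_1 = -1*cos(66deg) - (-1)*sin(66deg)
= -1*0.4067 - (-1)*0.9135
= 0.51
v'_2 = -1*sin(66deg) + (-1)*cos(66deg)
= -1*0.9135 + (-1)*0.4067
= -1.32
v' = 0.51*e1 - 1.32*e2


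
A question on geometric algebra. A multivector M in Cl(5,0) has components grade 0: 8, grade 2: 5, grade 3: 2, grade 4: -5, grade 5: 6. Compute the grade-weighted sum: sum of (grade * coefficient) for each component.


Grade-weighted sum = sum of grade_k * coefficient_k
0*8 = 0
2*5 = 10
3*2 = 6
4*(-5) = -20
5*6 = 30
Total = 0 + 10 + 6 + (-20) + 30 = 26


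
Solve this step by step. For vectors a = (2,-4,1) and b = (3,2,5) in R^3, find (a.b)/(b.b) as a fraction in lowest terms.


Projection coefficient = (a . b) / (b . b)
a . b = 2*3 + (-4)*2 + 1*5
= 6 + (-8) + 5 = 3
b . b = 3^2 + 2^2 + 5^2
= 9 + 4 + 25 = 38
Coefficient = 3/38
In lowest terms: 3/38


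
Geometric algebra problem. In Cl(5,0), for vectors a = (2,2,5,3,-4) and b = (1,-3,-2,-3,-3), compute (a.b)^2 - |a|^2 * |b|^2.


a . b = 2*1 + 2*(-3) + 5*(-2) + 3*(-3) + (-4)*(-3)
= 2 + (-6) + (-10) + (-9) + 12 = -11
|a|^2 = 2^2 + 2^2 + 5^2 + 3^2 + (-4)^2 = 58
|b|^2 = 1^2 + (-3)^2 + (-2)^2 + (-3)^2 + (-3)^2 = 32
(a.b)^2 = (-11)^2 = 121
|a|^2 * |b|^2 = 58 * 32 = 1856
Result = 121 - 1856 = -1735


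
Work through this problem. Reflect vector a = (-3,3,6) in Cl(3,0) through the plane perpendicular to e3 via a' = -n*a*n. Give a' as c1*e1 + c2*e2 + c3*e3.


Reflection formula: a' = -n*a*n, with n = e3 (unit vector, n^2 = 1).
For reflection through hyperplane perp to e3:
The component along e3 flips sign, others stay.
a = (-3, 3, 6)
a' = (-3, 3, -6)
a' = -3*e1 + 3*e2 - 6*e3


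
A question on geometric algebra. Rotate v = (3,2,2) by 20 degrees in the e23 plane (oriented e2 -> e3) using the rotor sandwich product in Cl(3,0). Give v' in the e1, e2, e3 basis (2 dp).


Rotor R = cos(10deg) - sin(10deg)*e23
Rotation angle theta = 2 * 10 = 20 degrees in the e23 plane (e2 -> e3).
The component perpendicular to the plane (e1) is invariant: v'_1 = v1 = 3.00
cos(20deg) = 0.9397, sin(20deg) = 0.3420
v'_2 = v2*cos(theta) - v3*sin(theta) = 2*0.9397 - 2*0.3420 = 1.20
v'_3 = v2*sin(theta) + v3*cos(theta) = 2*0.3420 + 2*0.9397 = 2.56
v' = 3.00*e1 + 1.20*e2 + 2.56*e3


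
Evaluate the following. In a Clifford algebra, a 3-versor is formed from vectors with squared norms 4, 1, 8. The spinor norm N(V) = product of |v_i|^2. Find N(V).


Spinor norm N(V) = |v1|^2 * |v2|^2 * ... * |v3|^2
= 4 * 1 * 8
Running product: 4, 4, 32
N(V) = 32


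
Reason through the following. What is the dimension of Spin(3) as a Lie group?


Spin(n) double-covers SO(n); both have Lie algebra so(n) of dimension n(n-1)/2.
n = 3
n(n-1) = 3 * 2 = 6
dim Spin(3) = 6/2 = 3


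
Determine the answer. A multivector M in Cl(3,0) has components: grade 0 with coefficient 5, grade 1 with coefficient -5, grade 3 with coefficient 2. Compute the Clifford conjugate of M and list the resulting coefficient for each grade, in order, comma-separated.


Clifford conjugate sign for grade k: (-1)^(k(k+1)/2)
Grade 0: (-1)^(0*1/2) = (-1)^0 = 1, coeff 5 -> 5
Grade 1: (-1)^(1*2/2) = (-1)^1 = -1, coeff -5 -> 5
Grade 3: (-1)^(3*4/2) = (-1)^6 = 1, coeff 2 -> 2
Conjugated coefficients: 5, 5, 2


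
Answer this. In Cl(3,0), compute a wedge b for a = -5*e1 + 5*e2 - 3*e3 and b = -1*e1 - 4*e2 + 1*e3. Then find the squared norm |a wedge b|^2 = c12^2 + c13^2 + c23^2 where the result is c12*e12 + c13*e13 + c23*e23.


a wedge b = (a1*b2 - a2*b1)*e12 + (a1*b3 - a3*b1)*e13 + (a2*b3 - a3*b2)*e23
e12 coeff: (-5)*(-4) - 5*(-1) = 20 - (-5) = 25
e13 coeff: (-5)*1 - (-3)*(-1) = -5 - 3 = -8
e23 coeff: 5*1 - (-3)*(-4) = 5 - 12 = -7
|a wedge b|^2 = 25^2 + (-8)^2 + (-7)^2
= 625 + 64 + 49
= 738


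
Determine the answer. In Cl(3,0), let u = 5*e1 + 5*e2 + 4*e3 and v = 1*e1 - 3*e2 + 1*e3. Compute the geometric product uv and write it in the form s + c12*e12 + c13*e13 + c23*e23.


In Cl(3,0): e_i^2 = 1, e_ie_j = -e_je_i for i != j.
Scalar part = u . v = 5*1 + 5*(-3) + 4*1
= 5 + (-15) + 4 = -6
e12 coeff = 5*(-3) - 5*1 = -15 - 5 = -20
e13 coeff = 5*1 - 4*1 = 5 - 4 = 1
e23 coeff = 5*1 - 4*(-3) = 5 - (-12) = 17
uv = -6 - 20*e12 + 1*e13 + 17*e23


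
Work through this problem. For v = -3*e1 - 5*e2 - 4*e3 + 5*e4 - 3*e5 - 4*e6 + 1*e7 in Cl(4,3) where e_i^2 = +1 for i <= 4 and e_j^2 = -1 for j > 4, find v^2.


v^2 = sum of c_i^2 * e_i^2
Positive signature terms (e_i^2 = +1): (-3)^2 + (-5)^2 + (-4)^2 + 5^2 = 75
Negative signature terms (e_j^2 = -1): (-3)^2 + (-4)^2 + 1^2 = 26
v^2 = 75 - 26 = 49


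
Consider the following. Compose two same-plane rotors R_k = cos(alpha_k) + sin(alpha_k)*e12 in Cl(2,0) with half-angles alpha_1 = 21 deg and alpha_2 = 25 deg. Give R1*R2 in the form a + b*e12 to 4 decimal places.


Same-plane rotors commute and their half-angles add:
R1*R2 = cos(a1 + a2) + sin(a1 + a2)*e12.
a1 + a2 = 21 + 25 = 46 deg
cos(46 deg) = 0.6947
sin(46 deg) = 0.7193
R1*R2 = 0.6947 + 0.7193*e12


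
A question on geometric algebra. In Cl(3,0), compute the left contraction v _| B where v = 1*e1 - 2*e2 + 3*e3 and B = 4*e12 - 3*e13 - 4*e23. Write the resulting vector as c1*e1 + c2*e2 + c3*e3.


Left contraction v _| B = <vB>_1 (grade-1 part of the geometric product vB).
Using e1_|e12 = e2, e2_|e12 = -e1, e1_|e13 = e3, e3_|e13 = -e1, e2_|e23 = e3, e3_|e23 = -e2:
e1 coeff: -v2*b12 - v3*b13 = -(-2)*(4) - (3)*(-3) = 17
e2 coeff: v1*b12 - v3*b23 = (1)*(4) - (3)*(-4) = 16
e3 coeff: v1*b13 + v2*b23 = (1)*(-3) + (-2)*(-4) = 5
v _| B = 17*e1 + 16*e2 + 5*e3


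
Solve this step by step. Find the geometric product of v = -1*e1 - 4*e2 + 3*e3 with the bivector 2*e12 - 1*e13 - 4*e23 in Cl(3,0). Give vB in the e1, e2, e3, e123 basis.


vB has grade-1 (vector) and grade-3 (trivector) parts: vB = (v _| B) + (v ^ B).
Vector part <vB>_1:
  e1: -v2*b12 - v3*b13 = -(-4)*(2) - (3)*(-1) = 11
  e2: v1*b12 - v3*b23 = (-1)*(2) - (3)*(-4) = 10
  e3: v1*b13 + v2*b23 = (-1)*(-1) + (-4)*(-4) = 17
Trivector part <vB>_3:
  e123: v1*b23 - v2*b13 + v3*b12 = (-1)*(-4) - (-4)*(-1) + (3)*(2) = 6
vB = 11*e1 + 10*e2 + 17*e3 + 6*e123


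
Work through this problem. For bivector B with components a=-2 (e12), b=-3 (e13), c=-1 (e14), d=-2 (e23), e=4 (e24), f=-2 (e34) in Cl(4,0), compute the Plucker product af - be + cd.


Plucker relation: af - be + cd
a*f = (-2)*(-2) = 4
b*e = (-3)*4 = -12
c*d = (-1)*(-2) = 2
af - be + cd = 4 - (-12) + 2
= 18


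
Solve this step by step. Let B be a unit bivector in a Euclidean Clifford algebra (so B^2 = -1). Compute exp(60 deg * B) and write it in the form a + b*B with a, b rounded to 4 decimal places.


For a unit bivector B with B^2 = -1, the exponential series gives
e^(theta*B) = cos(theta) + sin(theta)*B (the GA analogue of Euler's formula).
theta = 60 degrees = 1.047198 rad
cos(60 deg) = 0.5000
sin(60 deg) = 0.8660
exp(theta*B) = 0.5000 + 0.8660*B


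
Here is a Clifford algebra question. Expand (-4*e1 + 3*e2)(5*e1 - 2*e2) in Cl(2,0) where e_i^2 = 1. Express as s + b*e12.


Expand: (-4*e1 + 3*e2)(5*e1 - 2*e2)
= (-4)*5*e1e1 + (-4)*(-2)*e1e2 + 3*5*e2e1 + 3*(-2)*e2e2
Using e1^2 = e2^2 = 1, e2e1 = -e1e2:
Scalar part s = (-4)*5 + 3*(-2) = -20 + (-6) = -26
Bivector part b = (-4)*(-2) - 3*5 = 8 - 15 = -7
uv = -26 - 7*e12


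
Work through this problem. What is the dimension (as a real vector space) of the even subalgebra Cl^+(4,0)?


Even subalgebra dimension = 2^(n-1)
n = 4 + 0 = 4
2^(4 - 1) = 2^3 = 8
Verification: sum of C(4,k) for even k = 1 + 6 + 1 = 8
Result = 8


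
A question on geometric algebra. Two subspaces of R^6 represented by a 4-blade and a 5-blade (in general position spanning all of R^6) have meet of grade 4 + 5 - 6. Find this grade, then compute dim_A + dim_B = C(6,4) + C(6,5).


Meet grade = grade(A) + grade(B) - n
= 4 + 5 - 6 = 3
C(6,4) = 15
C(6,5) = 6
dim_A + dim_B = 15 + 6 = 21


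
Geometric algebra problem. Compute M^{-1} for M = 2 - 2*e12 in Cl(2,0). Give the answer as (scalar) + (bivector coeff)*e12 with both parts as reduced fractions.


M = 2 - 2*e12, where e12^2 = -1.
Since M commutes with its reverse ~M = a - b*e12, M * ~M = a^2 - b^2*e12^2 = a^2 + b^2.
So M^{-1} = ~M / (a^2 + b^2) = (a - b*e12)/(a^2 + b^2).
a^2 + b^2 = 4 + 4 = 8
Scalar part = 2/8 = 1/4
Bivector coeff = 2/8 = 1/4
M^{-1} = 1/4 + 1/4*e12


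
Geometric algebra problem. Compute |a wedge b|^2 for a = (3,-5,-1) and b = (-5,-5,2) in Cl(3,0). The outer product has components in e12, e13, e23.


a wedge b = (a1*b2 - a2*b1)*e12 + (a1*b3 - a3*b1)*e13 + (a2*b3 - a3*b2)*e23
e12 coeff: 3*(-5) - (-5)*(-5) = -15 - 25 = -40
e13 coeff: 3*2 - (-1)*(-5) = 6 - 5 = 1
e23 coeff: (-5)*2 - (-1)*(-5) = -10 - 5 = -15
|a wedge b|^2 = (-40)^2 + 1^2 + (-15)^2
= 1600 + 1 + 225
= 1826


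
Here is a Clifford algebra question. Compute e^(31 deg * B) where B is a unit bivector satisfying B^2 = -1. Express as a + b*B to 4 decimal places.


For a unit bivector B with B^2 = -1, the exponential series gives
e^(theta*B) = cos(theta) + sin(theta)*B (the GA analogue of Euler's formula).
theta = 31 degrees = 0.541052 rad
cos(31 deg) = 0.8572
sin(31 deg) = 0.5150
exp(theta*B) = 0.8572 + 0.5150*B


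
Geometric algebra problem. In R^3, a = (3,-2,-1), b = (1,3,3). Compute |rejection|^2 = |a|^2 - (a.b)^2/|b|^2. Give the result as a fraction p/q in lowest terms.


|a|^2 = 3^2 + (-2)^2 + (-1)^2 = 14
|b|^2 = 1^2 + 3^2 + 3^2 = 19
a . b = 3*1 + (-2)*3 + (-1)*3 = -6
(a.b)^2 = (-6)^2 = 36
|rej|^2 = 14 - 36/19
= (266 - 36)/19
= 230/19
In lowest terms: 230/19


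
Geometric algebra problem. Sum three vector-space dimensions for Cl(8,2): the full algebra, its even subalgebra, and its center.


n = 8 + 2 = 10
Total dim = 2^10 = 1024
Even subalgebra dim = 2^9 = 512
n is even, so center dim = 1
Sum = 1024 + 512 + 1 = 1537


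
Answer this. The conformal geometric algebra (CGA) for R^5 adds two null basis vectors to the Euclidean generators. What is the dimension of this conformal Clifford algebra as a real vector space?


The conformal model of R^5 uses Cl(6,1): the 5 Euclidean generators plus two extra orthogonal generators e+ (e+^2 = +1) and e- (e-^2 = -1), from which the null vectors e0, einf are built.
Number of generators m = 5 + 2 = 7.
dim Cl(p,q) = 2^m = 2^7 = 128


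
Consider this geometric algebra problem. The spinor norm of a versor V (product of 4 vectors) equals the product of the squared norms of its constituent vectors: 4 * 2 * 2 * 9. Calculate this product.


Spinor norm N(V) = |v1|^2 * |v2|^2 * ... * |v4|^2
= 4 * 2 * 2 * 9
Running product: 4, 8, 16, 144
N(V) = 144


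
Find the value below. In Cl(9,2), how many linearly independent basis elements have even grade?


Even subalgebra dimension = 2^(n-1)
n = 9 + 2 = 11
2^(11 - 1) = 2^10 = 1024
Verification: sum of C(11,k) for even k = 1 + 55 + 330 + 462 + 165 + 11 = 1024
Result = 1024


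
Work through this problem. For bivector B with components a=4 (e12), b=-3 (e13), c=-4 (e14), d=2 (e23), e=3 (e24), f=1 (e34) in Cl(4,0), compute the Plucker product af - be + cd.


Plucker relation: af - be + cd
a*f = 4*1 = 4
b*e = (-3)*3 = -9
c*d = (-4)*2 = -8
af - be + cd = 4 - (-9) + (-8)
= 5


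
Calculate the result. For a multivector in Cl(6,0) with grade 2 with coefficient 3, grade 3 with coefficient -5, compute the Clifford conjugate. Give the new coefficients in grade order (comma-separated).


Clifford conjugate sign for grade k: (-1)^(k(k+1)/2)
Grade 2: (-1)^(2*3/2) = (-1)^3 = -1, coeff 3 -> -3
Grade 3: (-1)^(3*4/2) = (-1)^6 = 1, coeff -5 -> -5
Conjugated coefficients: -3, -5


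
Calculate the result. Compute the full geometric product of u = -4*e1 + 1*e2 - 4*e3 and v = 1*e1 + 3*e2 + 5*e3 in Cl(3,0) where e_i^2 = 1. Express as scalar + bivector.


In Cl(3,0): e_i^2 = 1, e_ie_j = -e_je_i for i != j.
Scalar part = u . v = (-4)*1 + 1*3 + (-4)*5
= -4 + 3 + (-20) = -21
e12 coeff = (-4)*3 - 1*1 = -12 - 1 = -13
e13 coeff = (-4)*5 - (-4)*1 = -20 - (-4) = -16
e23 coeff = 1*5 - (-4)*3 = 5 - (-12) = 17
uv = -21 - 13*e12 - 16*e13 + 17*e23


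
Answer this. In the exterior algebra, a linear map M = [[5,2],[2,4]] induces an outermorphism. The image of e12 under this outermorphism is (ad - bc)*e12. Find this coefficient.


The outermorphism of a linear map f sends e1^e2 to f(e1)^f(e2).
f(e1) = 5*e1 + 2*e2
f(e2) = 2*e1 + 4*e2
f(e1) ^ f(e2) = (5*e1 + 2*e2) ^ (2*e1 + 4*e2)
= 5*4*e12 + 2*2*e21
= (20 - 4)*e12
= 16*e12
Coefficient = 16


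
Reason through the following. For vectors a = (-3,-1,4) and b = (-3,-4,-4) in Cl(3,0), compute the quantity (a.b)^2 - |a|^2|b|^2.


a . b = (-3)*(-3) + (-1)*(-4) + 4*(-4)
= 9 + 4 + (-16) = -3
|a|^2 = (-3)^2 + (-1)^2 + 4^2 = 26
|b|^2 = (-3)^2 + (-4)^2 + (-4)^2 = 41
(a.b)^2 = (-3)^2 = 9
|a|^2 * |b|^2 = 26 * 41 = 1066
Result = 9 - 1066 = -1057


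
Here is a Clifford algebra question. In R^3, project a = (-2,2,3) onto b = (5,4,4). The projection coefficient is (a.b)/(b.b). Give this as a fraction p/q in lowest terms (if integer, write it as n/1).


Projection coefficient = (a . b) / (b . b)
a . b = (-2)*5 + 2*4 + 3*4
= -10 + 8 + 12 = 10
b . b = 5^2 + 4^2 + 4^2
= 25 + 16 + 16 = 57
Coefficient = 10/57
In lowest terms: 10/57


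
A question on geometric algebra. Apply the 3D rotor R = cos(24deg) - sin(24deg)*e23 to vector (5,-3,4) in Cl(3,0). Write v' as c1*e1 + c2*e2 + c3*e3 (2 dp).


Rotor R = cos(24deg) - sin(24deg)*e23
Rotation angle theta = 2 * 24 = 48 degrees in the e23 plane (e2 -> e3).
The component perpendicular to the plane (e1) is invariant: v'_1 = v1 = 5.00
cos(48deg) = 0.6691, sin(48deg) = 0.7431
v'_2 = v2*cos(theta) - v3*sin(theta) = -3*0.6691 - 4*0.7431 = -4.98
v'_3 = v2*sin(theta) + v3*cos(theta) = -3*0.7431 + 4*0.6691 = 0.45
v' = 5.00*e1 - 4.98*e2 + 0.45*e3


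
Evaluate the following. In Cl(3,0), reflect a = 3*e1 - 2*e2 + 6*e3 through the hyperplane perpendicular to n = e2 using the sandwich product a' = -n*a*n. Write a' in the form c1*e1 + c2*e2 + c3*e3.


Reflection formula: a' = -n*a*n, with n = e2 (unit vector, n^2 = 1).
For reflection through hyperplane perp to e2:
The component along e2 flips sign, others stay.
a = (3, -2, 6)
a' = (3, 2, 6)
a' = 3*e1 + 2*e2 + 6*e3


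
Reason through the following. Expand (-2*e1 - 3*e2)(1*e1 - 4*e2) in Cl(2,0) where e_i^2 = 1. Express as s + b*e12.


Expand: (-2*e1 - 3*e2)(1*e1 - 4*e2)
= (-2)*1*e1e1 + (-2)*(-4)*e1e2 + (-3)*1*e2e1 + (-3)*(-4)*e2e2
Using e1^2 = e2^2 = 1, e2e1 = -e1e2:
Scalar part s = (-2)*1 + (-3)*(-4) = -2 + 12 = 10
Bivector part b = (-2)*(-4) - (-3)*1 = 8 - (-3) = 11
uv = 10 + 11*e12


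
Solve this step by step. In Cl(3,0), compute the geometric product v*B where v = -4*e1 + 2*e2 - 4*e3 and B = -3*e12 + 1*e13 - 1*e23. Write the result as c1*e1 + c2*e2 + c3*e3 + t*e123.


vB has grade-1 (vector) and grade-3 (trivector) parts: vB = (v _| B) + (v ^ B).
Vector part <vB>_1:
  e1: -v2*b12 - v3*b13 = -(2)*(-3) - (-4)*(1) = 10
  e2: v1*b12 - v3*b23 = (-4)*(-3) - (-4)*(-1) = 8
  e3: v1*b13 + v2*b23 = (-4)*(1) + (2)*(-1) = -6
Trivector part <vB>_3:
  e123: v1*b23 - v2*b13 + v3*b12 = (-4)*(-1) - (2)*(1) + (-4)*(-3) = 14
vB = 10*e1 + 8*e2 - 6*e3 + 14*e123


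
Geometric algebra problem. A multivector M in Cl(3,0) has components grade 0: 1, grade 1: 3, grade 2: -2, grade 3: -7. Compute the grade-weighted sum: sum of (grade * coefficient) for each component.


Grade-weighted sum = sum of grade_k * coefficient_k
0*1 = 0
1*3 = 3
2*(-2) = -4
3*(-7) = -21
Total = 0 + 3 + (-4) + (-21) = -22


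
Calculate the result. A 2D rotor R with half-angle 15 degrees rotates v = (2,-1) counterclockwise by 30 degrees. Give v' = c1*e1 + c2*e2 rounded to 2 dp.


Rotor R = cos(15deg) - sin(15deg)*e12
Rotation angle theta = 2 * 15 = 30 degrees
v' = R*v*~R rotates v by theta.
cos(30deg) = 0.8660, sin(30deg) = 0.5000
v'_1 = 2*cos(30deg) - (-1)*sin(30deg)
= 2*0.8660 - (-1)*0.5000
= 2.23
v'_2 = 2*sin(30deg) + (-1)*cos(30deg)
= 2*0.5000 + (-1)*0.8660
= 0.13
v' = 2.23*e1 + 0.13*e2


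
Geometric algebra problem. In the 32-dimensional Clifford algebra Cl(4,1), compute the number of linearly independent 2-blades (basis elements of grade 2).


Number of grade-k basis blades in Cl(p,q) with n = p + q is C(n, k).
n = 4 + 1 = 5
C(5, 2) = 5! / (2! * 3!)
= 120 / (2 * 6)
= 10


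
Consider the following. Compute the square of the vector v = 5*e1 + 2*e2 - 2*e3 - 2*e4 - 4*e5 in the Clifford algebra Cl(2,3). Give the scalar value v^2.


v^2 = sum of c_i^2 * e_i^2
Positive signature terms (e_i^2 = +1): 5^2 + 2^2 = 29
Negative signature terms (e_j^2 = -1): (-2)^2 + (-2)^2 + (-4)^2 = 24
v^2 = 29 - 24 = 5


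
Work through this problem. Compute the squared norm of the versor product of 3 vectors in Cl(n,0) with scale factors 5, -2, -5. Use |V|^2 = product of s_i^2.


Each vector v_i has |v_i|^2 = s_i^2
Squared scales: 5^2 = 25, (-2)^2 = 4, (-5)^2 = 25
|V|^2 = 25 * 4 * 25
= 2500


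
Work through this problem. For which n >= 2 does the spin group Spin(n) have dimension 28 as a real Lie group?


dim Spin(n) = dim so(n) = n(n-1)/2.
Solve n(n-1)/2 = 28, i.e. n^2 - n - 56 = 0.
Discriminant = 1 + 8*28 = 225
n = (1 + sqrt(225))/2 = (1 + 15)/2 = 8


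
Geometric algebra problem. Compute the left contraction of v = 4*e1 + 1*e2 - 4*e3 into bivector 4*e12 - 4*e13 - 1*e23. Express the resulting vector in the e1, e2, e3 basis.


Left contraction v _| B = <vB>_1 (grade-1 part of the geometric product vB).
Using e1_|e12 = e2, e2_|e12 = -e1, e1_|e13 = e3, e3_|e13 = -e1, e2_|e23 = e3, e3_|e23 = -e2:
e1 coeff: -v2*b12 - v3*b13 = -(1)*(4) - (-4)*(-4) = -20
e2 coeff: v1*b12 - v3*b23 = (4)*(4) - (-4)*(-1) = 12
e3 coeff: v1*b13 + v2*b23 = (4)*(-4) + (1)*(-1) = -17
v _| B = -20*e1 + 12*e2 - 17*e3


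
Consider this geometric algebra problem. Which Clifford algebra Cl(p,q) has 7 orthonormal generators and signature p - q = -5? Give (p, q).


We need p + q = 7 and p - q = -5.
Adding: 2p = 7 + (-5) = 2, so p = 1.
Then q = 7 - 1 = 6.
(p, q) = (1, 6)


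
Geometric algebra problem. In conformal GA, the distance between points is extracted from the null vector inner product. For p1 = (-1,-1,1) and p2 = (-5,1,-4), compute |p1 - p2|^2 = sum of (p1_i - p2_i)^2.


p1 - p2 = (4, -2, 5)
|p1 - p2|^2 = 4^2 + (-2)^2 + 5^2
= 16 + 4 + 25
= 45


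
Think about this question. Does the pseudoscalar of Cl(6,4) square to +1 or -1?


The pseudoscalar I = e1...e_n (product of all n generators) of Cl(p,q) satisfies I^2 = (-1)^(q + n(n-1)/2).
p = 6, q = 4, n = p + q = 10
n(n-1)/2 = 10 * 9 / 2 = 45
Exponent = q + n(n-1)/2 = 4 + 45 = 49
I^2 = (-1)^49 = -1


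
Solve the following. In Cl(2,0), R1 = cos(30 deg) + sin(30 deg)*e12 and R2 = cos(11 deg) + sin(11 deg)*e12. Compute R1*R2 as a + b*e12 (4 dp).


Same-plane rotors commute and their half-angles add:
R1*R2 = cos(a1 + a2) + sin(a1 + a2)*e12.
a1 + a2 = 30 + 11 = 41 deg
cos(41 deg) = 0.7547
sin(41 deg) = 0.6561
R1*R2 = 0.7547 + 0.6561*e12


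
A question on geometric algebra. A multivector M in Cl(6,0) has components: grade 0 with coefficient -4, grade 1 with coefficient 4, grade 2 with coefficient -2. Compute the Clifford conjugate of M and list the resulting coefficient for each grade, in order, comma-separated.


Clifford conjugate sign for grade k: (-1)^(k(k+1)/2)
Grade 0: (-1)^(0*1/2) = (-1)^0 = 1, coeff -4 -> -4
Grade 1: (-1)^(1*2/2) = (-1)^1 = -1, coeff 4 -> -4
Grade 2: (-1)^(2*3/2) = (-1)^3 = -1, coeff -2 -> 2
Conjugated coefficients: -4, -4, 2


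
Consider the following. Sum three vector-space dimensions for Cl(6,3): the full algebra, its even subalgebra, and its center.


n = 6 + 3 = 9
Total dim = 2^9 = 512
Even subalgebra dim = 2^8 = 256
n is odd, so center dim = 2
Sum = 512 + 256 + 2 = 770


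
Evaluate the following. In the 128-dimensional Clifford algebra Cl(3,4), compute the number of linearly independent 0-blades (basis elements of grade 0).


Number of grade-k basis blades in Cl(p,q) with n = p + q is C(n, k).
n = 3 + 4 = 7
C(7, 0) = 7! / (0! * 7!)
= 5040 / (1 * 5040)
= 1


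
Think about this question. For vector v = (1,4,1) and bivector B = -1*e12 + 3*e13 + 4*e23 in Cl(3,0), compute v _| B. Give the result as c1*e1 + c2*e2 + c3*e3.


Left contraction v _| B = <vB>_1 (grade-1 part of the geometric product vB).
Using e1_|e12 = e2, e2_|e12 = -e1, e1_|e13 = e3, e3_|e13 = -e1, e2_|e23 = e3, e3_|e23 = -e2:
e1 coeff: -v2*b12 - v3*b13 = -(4)*(-1) - (1)*(3) = 1
e2 coeff: v1*b12 - v3*b23 = (1)*(-1) - (1)*(4) = -5
e3 coeff: v1*b13 + v2*b23 = (1)*(3) + (4)*(4) = 19
v _| B = 1*e1 - 5*e2 + 19*e3


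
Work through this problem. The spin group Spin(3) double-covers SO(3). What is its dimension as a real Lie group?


Spin(n) double-covers SO(n); both have Lie algebra so(n) of dimension n(n-1)/2.
n = 3
n(n-1) = 3 * 2 = 6
dim Spin(3) = 6/2 = 3


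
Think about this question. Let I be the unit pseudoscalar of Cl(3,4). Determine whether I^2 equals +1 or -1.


The pseudoscalar I = e1...e_n (product of all n generators) of Cl(p,q) satisfies I^2 = (-1)^(q + n(n-1)/2).
p = 3, q = 4, n = p + q = 7
n(n-1)/2 = 7 * 6 / 2 = 21
Exponent = q + n(n-1)/2 = 4 + 21 = 25
I^2 = (-1)^25 = -1


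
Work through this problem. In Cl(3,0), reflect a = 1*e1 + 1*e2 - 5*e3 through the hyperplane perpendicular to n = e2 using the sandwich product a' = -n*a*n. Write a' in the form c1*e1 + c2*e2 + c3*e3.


Reflection formula: a' = -n*a*n, with n = e2 (unit vector, n^2 = 1).
For reflection through hyperplane perp to e2:
The component along e2 flips sign, others stay.
a = (1, 1, -5)
a' = (1, -1, -5)
a' = 1*e1 - 1*e2 - 5*e3


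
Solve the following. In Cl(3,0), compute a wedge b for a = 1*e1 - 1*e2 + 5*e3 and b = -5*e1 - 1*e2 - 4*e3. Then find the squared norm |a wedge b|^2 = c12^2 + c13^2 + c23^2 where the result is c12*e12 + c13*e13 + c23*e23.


a wedge b = (a1*b2 - a2*b1)*e12 + (a1*b3 - a3*b1)*e13 + (a2*b3 - a3*b2)*e23
e12 coeff: 1*(-1) - (-1)*(-5) = -1 - 5 = -6
e13 coeff: 1*(-4) - 5*(-5) = -4 - (-25) = 21
e23 coeff: (-1)*(-4) - 5*(-1) = 4 - (-5) = 9
|a wedge b|^2 = (-6)^2 + 21^2 + 9^2
= 36 + 441 + 81
= 558


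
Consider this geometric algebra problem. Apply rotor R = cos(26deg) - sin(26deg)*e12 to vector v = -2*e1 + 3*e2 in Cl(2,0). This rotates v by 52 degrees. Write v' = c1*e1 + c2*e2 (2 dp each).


Rotor R = cos(26deg) - sin(26deg)*e12
Rotation angle theta = 2 * 26 = 52 degrees
v' = R*v*~R rotates v by theta.
cos(52deg) = 0.6157, sin(52deg) = 0.7880
v'_1 = -2*cos(52deg) - 3*sin(52deg)
= -2*0.6157 - 3*0.7880
= -3.60
v'_2 = -2*sin(52deg) + 3*cos(52deg)
= -2*0.7880 + 3*0.6157
= 0.27
v' = -3.60*e1 + 0.27*e2


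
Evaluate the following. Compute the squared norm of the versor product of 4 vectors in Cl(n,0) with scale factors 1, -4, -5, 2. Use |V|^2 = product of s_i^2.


Each vector v_i has |v_i|^2 = s_i^2
Squared scales: 1^2 = 1, (-4)^2 = 16, (-5)^2 = 25, 2^2 = 4
|V|^2 = 1 * 16 * 25 * 4
= 1600


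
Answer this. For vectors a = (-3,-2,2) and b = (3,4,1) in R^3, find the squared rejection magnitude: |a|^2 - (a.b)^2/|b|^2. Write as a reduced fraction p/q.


|a|^2 = (-3)^2 + (-2)^2 + 2^2 = 17
|b|^2 = 3^2 + 4^2 + 1^2 = 26
a . b = (-3)*3 + (-2)*4 + 2*1 = -15
(a.b)^2 = (-15)^2 = 225
|rej|^2 = 17 - 225/26
= (442 - 225)/26
= 217/26
In lowest terms: 217/26


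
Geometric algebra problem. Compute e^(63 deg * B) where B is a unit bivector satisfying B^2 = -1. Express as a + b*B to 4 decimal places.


For a unit bivector B with B^2 = -1, the exponential series gives
e^(theta*B) = cos(theta) + sin(theta)*B (the GA analogue of Euler's formula).
theta = 63 degrees = 1.099557 rad
cos(63 deg) = 0.4540
sin(63 deg) = 0.8910
exp(theta*B) = 0.4540 + 0.8910*B


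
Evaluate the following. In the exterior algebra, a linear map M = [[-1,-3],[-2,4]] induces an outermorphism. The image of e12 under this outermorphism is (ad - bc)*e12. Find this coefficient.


The outermorphism of a linear map f sends e1^e2 to f(e1)^f(e2).
f(e1) = -1*e1 - 2*e2
f(e2) = -3*e1 + 4*e2
f(e1) ^ f(e2) = (-1*e1 - 2*e2) ^ (-3*e1 + 4*e2)
= (-1)*4*e12 + (-2)*(-3)*e21
= (-4 - 6)*e12
= -10*e12
Coefficient = -10


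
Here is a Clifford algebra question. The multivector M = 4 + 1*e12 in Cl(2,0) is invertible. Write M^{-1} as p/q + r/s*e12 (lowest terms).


M = 4 + 1*e12, where e12^2 = -1.
Since M commutes with its reverse ~M = a - b*e12, M * ~M = a^2 - b^2*e12^2 = a^2 + b^2.
So M^{-1} = ~M / (a^2 + b^2) = (a - b*e12)/(a^2 + b^2).
a^2 + b^2 = 16 + 1 = 17
Scalar part = 4/17 = 4/17
Bivector coeff = -1/17 = -1/17
M^{-1} = 4/17 - 1/17*e12


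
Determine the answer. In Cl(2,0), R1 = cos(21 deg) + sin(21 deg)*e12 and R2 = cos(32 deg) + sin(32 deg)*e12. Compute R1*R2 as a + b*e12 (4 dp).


Same-plane rotors commute and their half-angles add:
R1*R2 = cos(a1 + a2) + sin(a1 + a2)*e12.
a1 + a2 = 21 + 32 = 53 deg
cos(53 deg) = 0.6018
sin(53 deg) = 0.7986
R1*R2 = 0.6018 + 0.7986*e12


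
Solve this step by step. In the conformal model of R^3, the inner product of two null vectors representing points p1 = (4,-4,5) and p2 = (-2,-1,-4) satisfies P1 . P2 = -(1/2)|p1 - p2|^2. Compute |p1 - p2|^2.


p1 - p2 = (6, -3, 9)
|p1 - p2|^2 = 6^2 + (-3)^2 + 9^2
= 36 + 9 + 81
= 126


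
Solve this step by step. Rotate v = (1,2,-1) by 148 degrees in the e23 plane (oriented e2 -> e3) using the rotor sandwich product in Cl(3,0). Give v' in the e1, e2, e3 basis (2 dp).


Rotor R = cos(74deg) - sin(74deg)*e23
Rotation angle theta = 2 * 74 = 148 degrees in the e23 plane (e2 -> e3).
The component perpendicular to the plane (e1) is invariant: v'_1 = v1 = 1.00
cos(148deg) = -0.8480, sin(148deg) = 0.5299
v'_2 = v2*cos(theta) - v3*sin(theta) = 2*(-0.8480) - (-1)*0.5299 = -1.17
v'_3 = v2*sin(theta) + v3*cos(theta) = 2*0.5299 + (-1)*(-0.8480) = 1.91
v' = 1.00*e1 - 1.17*e2 + 1.91*e3


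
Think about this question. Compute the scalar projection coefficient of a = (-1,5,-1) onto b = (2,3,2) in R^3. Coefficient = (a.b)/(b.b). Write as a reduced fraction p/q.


Projection coefficient = (a . b) / (b . b)
a . b = (-1)*2 + 5*3 + (-1)*2
= -2 + 15 + (-2) = 11
b . b = 2^2 + 3^2 + 2^2
= 4 + 9 + 4 = 17
Coefficient = 11/17
In lowest terms: 11/17


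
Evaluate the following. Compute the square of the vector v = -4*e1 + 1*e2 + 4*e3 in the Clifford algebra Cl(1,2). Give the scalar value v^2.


v^2 = sum of c_i^2 * e_i^2
Positive signature terms (e_i^2 = +1): (-4)^2 = 16
Negative signature terms (e_j^2 = -1): 1^2 + 4^2 = 17
v^2 = 16 - 17 = -1


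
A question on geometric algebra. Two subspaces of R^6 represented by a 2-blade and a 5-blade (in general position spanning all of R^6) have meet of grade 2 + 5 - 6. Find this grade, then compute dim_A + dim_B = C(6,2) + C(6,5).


Meet grade = grade(A) + grade(B) - n
= 2 + 5 - 6 = 1
C(6,2) = 15
C(6,5) = 6
dim_A + dim_B = 15 + 6 = 21


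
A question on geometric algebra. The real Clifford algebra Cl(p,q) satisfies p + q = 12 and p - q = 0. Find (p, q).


We need p + q = 12 and p - q = 0.
Adding: 2p = 12 + 0 = 12, so p = 6.
Then q = 12 - 6 = 6.
(p, q) = (6, 6)


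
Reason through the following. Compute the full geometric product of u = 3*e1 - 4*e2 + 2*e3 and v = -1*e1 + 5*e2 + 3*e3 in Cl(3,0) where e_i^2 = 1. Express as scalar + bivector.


In Cl(3,0): e_i^2 = 1, e_ie_j = -e_je_i for i != j.
Scalar part = u . v = 3*(-1) + (-4)*5 + 2*3
= -3 + (-20) + 6 = -17
e12 coeff = 3*5 - (-4)*(-1) = 15 - 4 = 11
e13 coeff = 3*3 - 2*(-1) = 9 - (-2) = 11
e23 coeff = (-4)*3 - 2*5 = -12 - 10 = -22
uv = -17 + 11*e12 + 11*e13 - 22*e23


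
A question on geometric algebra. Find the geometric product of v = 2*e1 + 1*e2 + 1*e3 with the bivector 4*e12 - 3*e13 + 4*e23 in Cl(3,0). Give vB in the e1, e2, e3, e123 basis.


vB has grade-1 (vector) and grade-3 (trivector) parts: vB = (v _| B) + (v ^ B).
Vector part <vB>_1:
  e1: -v2*b12 - v3*b13 = -(1)*(4) - (1)*(-3) = -1
  e2: v1*b12 - v3*b23 = (2)*(4) - (1)*(4) = 4
  e3: v1*b13 + v2*b23 = (2)*(-3) + (1)*(4) = -2
Trivector part <vB>_3:
  e123: v1*b23 - v2*b13 + v3*b12 = (2)*(4) - (1)*(-3) + (1)*(4) = 15
vB = -1*e1 + 4*e2 - 2*e3 + 15*e123
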